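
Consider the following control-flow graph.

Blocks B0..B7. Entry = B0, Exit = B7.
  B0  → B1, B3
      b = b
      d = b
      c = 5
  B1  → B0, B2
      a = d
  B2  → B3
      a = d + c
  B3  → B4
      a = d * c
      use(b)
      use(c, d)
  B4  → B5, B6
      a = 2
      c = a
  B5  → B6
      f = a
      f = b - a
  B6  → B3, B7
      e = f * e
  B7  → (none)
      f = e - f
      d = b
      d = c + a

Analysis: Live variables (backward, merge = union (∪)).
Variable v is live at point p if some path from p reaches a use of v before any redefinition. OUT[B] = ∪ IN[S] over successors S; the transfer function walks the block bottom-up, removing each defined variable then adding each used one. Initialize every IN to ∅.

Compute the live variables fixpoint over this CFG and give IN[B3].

Answer: {b, c, d, e, f}

Derivation:
Fixpoint table:
  B0:  IN={b, e, f}  OUT={b, c, d, e, f}
  B1:  IN={b, c, d, e, f}  OUT={b, c, d, e, f}
  B2:  IN={b, c, d, e, f}  OUT={b, c, d, e, f}
  B3:  IN={b, c, d, e, f}  OUT={b, d, e, f}
  B4:  IN={b, d, e, f}  OUT={a, b, c, d, e, f}
  B5:  IN={a, b, c, d, e}  OUT={a, b, c, d, e, f}
  B6:  IN={a, b, c, d, e, f}  OUT={a, b, c, d, e, f}
  B7:  IN={a, b, c, e, f}  OUT={}

Merge at B3: OUT[B3] = IN[B4] = {b, d, e, f}
Applying B3's transfer function to that OUT value gives IN[B3] (row B3 above).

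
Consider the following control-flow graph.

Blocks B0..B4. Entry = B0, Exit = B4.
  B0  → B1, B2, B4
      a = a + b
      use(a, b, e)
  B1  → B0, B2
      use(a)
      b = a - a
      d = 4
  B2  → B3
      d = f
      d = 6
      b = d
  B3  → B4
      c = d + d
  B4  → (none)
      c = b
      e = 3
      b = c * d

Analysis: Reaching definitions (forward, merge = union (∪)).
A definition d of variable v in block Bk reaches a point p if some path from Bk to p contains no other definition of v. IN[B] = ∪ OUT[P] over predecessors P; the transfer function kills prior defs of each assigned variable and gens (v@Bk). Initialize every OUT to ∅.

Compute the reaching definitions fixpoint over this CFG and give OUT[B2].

Answer: {a@B0, b@B2, d@B2}

Working:
Fixpoint table:
  B0:   IN={a@B0, b@B1, d@B1}   OUT={a@B0, b@B1, d@B1}
  B1:   IN={a@B0, b@B1, d@B1}   OUT={a@B0, b@B1, d@B1}
  B2:   IN={a@B0, b@B1, d@B1}   OUT={a@B0, b@B2, d@B2}
  B3:   IN={a@B0, b@B2, d@B2}   OUT={a@B0, b@B2, c@B3, d@B2}
  B4:   IN={a@B0, b@B1, b@B2, c@B3, d@B1, d@B2}   OUT={a@B0, b@B4, c@B4, d@B1, d@B2, e@B4}

Merge at B2: IN[B2] = OUT[B0] ⊔ OUT[B1] = {a@B0, b@B1, d@B1}
Applying B2's transfer function to that IN value gives OUT[B2] (row B2 above).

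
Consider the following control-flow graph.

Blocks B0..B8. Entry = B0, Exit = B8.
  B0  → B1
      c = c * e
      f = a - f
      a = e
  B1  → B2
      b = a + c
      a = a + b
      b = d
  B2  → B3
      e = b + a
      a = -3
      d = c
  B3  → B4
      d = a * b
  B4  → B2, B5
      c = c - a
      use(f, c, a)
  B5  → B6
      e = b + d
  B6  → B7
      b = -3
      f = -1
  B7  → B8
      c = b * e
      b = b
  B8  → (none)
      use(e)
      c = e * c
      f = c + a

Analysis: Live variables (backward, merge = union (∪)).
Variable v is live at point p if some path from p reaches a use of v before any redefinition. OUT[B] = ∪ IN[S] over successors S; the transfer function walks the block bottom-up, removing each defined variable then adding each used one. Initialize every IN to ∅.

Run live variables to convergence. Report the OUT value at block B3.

Converged values:
  B0:  IN={a, c, d, e, f}  OUT={a, c, d, f}
  B1:  IN={a, c, d, f}  OUT={a, b, c, f}
  B2:  IN={a, b, c, f}  OUT={a, b, c, f}
  B3:  IN={a, b, c, f}  OUT={a, b, c, d, f}
  B4:  IN={a, b, c, d, f}  OUT={a, b, c, d, f}
  B5:  IN={a, b, d}  OUT={a, e}
  B6:  IN={a, e}  OUT={a, b, e}
  B7:  IN={a, b, e}  OUT={a, c, e}
  B8:  IN={a, c, e}  OUT={}

Merge at B3: OUT[B3] = IN[B4] = {a, b, c, d, f}

Answer: {a, b, c, d, f}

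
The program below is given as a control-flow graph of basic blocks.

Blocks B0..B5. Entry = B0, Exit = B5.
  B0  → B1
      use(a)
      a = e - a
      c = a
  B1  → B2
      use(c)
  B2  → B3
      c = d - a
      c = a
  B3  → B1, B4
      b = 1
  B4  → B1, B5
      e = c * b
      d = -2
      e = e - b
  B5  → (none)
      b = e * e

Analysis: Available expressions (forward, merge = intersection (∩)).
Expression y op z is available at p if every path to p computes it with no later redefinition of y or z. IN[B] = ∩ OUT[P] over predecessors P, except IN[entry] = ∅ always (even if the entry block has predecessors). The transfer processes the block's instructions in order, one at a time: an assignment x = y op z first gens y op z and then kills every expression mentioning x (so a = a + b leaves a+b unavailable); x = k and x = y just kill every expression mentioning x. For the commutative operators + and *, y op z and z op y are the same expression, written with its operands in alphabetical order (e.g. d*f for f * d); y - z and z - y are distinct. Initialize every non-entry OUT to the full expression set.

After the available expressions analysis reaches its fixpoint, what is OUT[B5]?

Answer: {e*e}

Trace:
Converged values:
  B0:   IN={}   OUT={}
  B1:   IN={}   OUT={}
  B2:   IN={}   OUT={d-a}
  B3:   IN={d-a}   OUT={d-a}
  B4:   IN={d-a}   OUT={b*c}
  B5:   IN={b*c}   OUT={e*e}

Merge at B5: IN[B5] = OUT[B4] = {b*c}
Applying B5's transfer function to that IN value gives OUT[B5] (row B5 above).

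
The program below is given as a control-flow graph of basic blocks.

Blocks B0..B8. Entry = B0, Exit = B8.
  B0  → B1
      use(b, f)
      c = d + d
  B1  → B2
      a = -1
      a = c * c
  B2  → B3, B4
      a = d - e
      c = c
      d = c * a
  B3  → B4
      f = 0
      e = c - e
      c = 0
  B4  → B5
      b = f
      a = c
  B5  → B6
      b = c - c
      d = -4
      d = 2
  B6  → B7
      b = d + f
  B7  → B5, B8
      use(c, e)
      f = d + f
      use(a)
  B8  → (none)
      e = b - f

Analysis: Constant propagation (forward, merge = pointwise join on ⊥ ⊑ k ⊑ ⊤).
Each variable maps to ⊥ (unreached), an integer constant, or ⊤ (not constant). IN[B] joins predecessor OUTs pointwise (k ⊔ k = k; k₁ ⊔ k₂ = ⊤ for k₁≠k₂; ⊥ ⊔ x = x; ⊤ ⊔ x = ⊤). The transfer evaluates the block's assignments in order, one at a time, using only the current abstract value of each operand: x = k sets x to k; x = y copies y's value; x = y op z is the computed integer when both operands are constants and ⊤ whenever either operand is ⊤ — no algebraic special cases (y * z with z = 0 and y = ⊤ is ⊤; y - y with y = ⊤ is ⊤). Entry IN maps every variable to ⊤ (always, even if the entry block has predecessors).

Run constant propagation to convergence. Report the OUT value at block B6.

Answer: {a: ⊤, b: ⊤, c: ⊤, d: 2, e: ⊤, f: ⊤}

Working:
Fixpoint table:
  B0: | IN=(all ⊤) | OUT=(all ⊤)
  B1: | IN=(all ⊤) | OUT=(all ⊤)
  B2: | IN=(all ⊤) | OUT=(all ⊤)
  B3: | IN=(all ⊤) | OUT={c:0, f:0; rest ⊤}
  B4: | IN=(all ⊤) | OUT=(all ⊤)
  B5: | IN=(all ⊤) | OUT={d:2; rest ⊤}
  B6: | IN={d:2; rest ⊤} | OUT={d:2; rest ⊤}
  B7: | IN={d:2; rest ⊤} | OUT={d:2; rest ⊤}
  B8: | IN={d:2; rest ⊤} | OUT={d:2; rest ⊤}

Merge at B6: IN[B6] = OUT[B5] = {a: ⊤, b: ⊤, c: ⊤, d: 2, e: ⊤, f: ⊤}
Applying B6's transfer function to that IN value gives OUT[B6] (row B6 above).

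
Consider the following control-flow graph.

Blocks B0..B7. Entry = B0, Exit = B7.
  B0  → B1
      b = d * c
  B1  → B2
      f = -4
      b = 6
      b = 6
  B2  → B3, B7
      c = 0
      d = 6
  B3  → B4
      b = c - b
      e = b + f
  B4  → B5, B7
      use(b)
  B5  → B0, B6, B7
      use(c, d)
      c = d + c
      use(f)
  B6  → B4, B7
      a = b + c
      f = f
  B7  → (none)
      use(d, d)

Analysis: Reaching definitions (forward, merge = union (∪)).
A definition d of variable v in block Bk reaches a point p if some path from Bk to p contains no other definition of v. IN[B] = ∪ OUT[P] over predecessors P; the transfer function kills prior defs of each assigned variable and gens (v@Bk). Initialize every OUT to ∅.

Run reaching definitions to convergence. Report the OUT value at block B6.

Per-block solution:
  B0:  IN={a@B6, b@B3, c@B5, d@B2, e@B3, f@B1, f@B6}  OUT={a@B6, b@B0, c@B5, d@B2, e@B3, f@B1, f@B6}
  B1:  IN={a@B6, b@B0, c@B5, d@B2, e@B3, f@B1, f@B6}  OUT={a@B6, b@B1, c@B5, d@B2, e@B3, f@B1}
  B2:  IN={a@B6, b@B1, c@B5, d@B2, e@B3, f@B1}  OUT={a@B6, b@B1, c@B2, d@B2, e@B3, f@B1}
  B3:  IN={a@B6, b@B1, c@B2, d@B2, e@B3, f@B1}  OUT={a@B6, b@B3, c@B2, d@B2, e@B3, f@B1}
  B4:  IN={a@B6, b@B3, c@B2, c@B5, d@B2, e@B3, f@B1, f@B6}  OUT={a@B6, b@B3, c@B2, c@B5, d@B2, e@B3, f@B1, f@B6}
  B5:  IN={a@B6, b@B3, c@B2, c@B5, d@B2, e@B3, f@B1, f@B6}  OUT={a@B6, b@B3, c@B5, d@B2, e@B3, f@B1, f@B6}
  B6:  IN={a@B6, b@B3, c@B5, d@B2, e@B3, f@B1, f@B6}  OUT={a@B6, b@B3, c@B5, d@B2, e@B3, f@B6}
  B7:  IN={a@B6, b@B1, b@B3, c@B2, c@B5, d@B2, e@B3, f@B1, f@B6}  OUT={a@B6, b@B1, b@B3, c@B2, c@B5, d@B2, e@B3, f@B1, f@B6}

Merge at B6: IN[B6] = OUT[B5] = {a@B6, b@B3, c@B5, d@B2, e@B3, f@B1, f@B6}
Applying B6's transfer function to that IN value gives OUT[B6] (row B6 above).

Answer: {a@B6, b@B3, c@B5, d@B2, e@B3, f@B6}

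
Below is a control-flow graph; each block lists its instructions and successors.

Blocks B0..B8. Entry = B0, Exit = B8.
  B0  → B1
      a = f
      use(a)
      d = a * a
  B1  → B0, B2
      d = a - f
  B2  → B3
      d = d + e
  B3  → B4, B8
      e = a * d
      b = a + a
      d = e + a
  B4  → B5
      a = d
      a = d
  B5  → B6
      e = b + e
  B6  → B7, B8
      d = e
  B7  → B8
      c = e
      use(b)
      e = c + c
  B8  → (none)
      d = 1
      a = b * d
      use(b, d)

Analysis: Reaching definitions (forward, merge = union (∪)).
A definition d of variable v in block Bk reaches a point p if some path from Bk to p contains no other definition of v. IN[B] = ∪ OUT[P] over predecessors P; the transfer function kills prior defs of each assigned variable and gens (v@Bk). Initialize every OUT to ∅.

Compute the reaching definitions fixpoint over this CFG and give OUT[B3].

Answer: {a@B0, b@B3, d@B3, e@B3}

Derivation:
Fixpoint table:
  B0:  IN={a@B0, d@B1}  OUT={a@B0, d@B0}
  B1:  IN={a@B0, d@B0}  OUT={a@B0, d@B1}
  B2:  IN={a@B0, d@B1}  OUT={a@B0, d@B2}
  B3:  IN={a@B0, d@B2}  OUT={a@B0, b@B3, d@B3, e@B3}
  B4:  IN={a@B0, b@B3, d@B3, e@B3}  OUT={a@B4, b@B3, d@B3, e@B3}
  B5:  IN={a@B4, b@B3, d@B3, e@B3}  OUT={a@B4, b@B3, d@B3, e@B5}
  B6:  IN={a@B4, b@B3, d@B3, e@B5}  OUT={a@B4, b@B3, d@B6, e@B5}
  B7:  IN={a@B4, b@B3, d@B6, e@B5}  OUT={a@B4, b@B3, c@B7, d@B6, e@B7}
  B8:  IN={a@B0, a@B4, b@B3, c@B7, d@B3, d@B6, e@B3, e@B5, e@B7}  OUT={a@B8, b@B3, c@B7, d@B8, e@B3, e@B5, e@B7}

Merge at B3: IN[B3] = OUT[B2] = {a@B0, d@B2}
Applying B3's transfer function to that IN value gives OUT[B3] (row B3 above).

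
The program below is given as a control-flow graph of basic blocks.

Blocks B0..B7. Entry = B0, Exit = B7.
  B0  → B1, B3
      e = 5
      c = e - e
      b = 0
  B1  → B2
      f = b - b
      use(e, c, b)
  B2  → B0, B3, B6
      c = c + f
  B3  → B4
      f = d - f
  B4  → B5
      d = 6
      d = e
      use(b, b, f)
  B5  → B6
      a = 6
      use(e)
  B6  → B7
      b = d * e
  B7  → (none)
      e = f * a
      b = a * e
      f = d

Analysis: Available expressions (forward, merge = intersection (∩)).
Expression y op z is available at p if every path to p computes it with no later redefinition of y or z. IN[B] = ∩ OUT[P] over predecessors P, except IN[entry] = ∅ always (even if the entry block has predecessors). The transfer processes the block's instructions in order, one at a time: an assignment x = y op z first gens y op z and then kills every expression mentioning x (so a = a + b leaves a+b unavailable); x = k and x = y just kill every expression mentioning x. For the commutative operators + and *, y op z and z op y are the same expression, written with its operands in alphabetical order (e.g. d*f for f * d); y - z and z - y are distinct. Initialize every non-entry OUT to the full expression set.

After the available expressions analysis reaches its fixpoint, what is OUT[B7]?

Fixpoint table:
  B0: | IN={} | OUT={e-e}
  B1: | IN={e-e} | OUT={b-b, e-e}
  B2: | IN={b-b, e-e} | OUT={b-b, e-e}
  B3: | IN={e-e} | OUT={e-e}
  B4: | IN={e-e} | OUT={e-e}
  B5: | IN={e-e} | OUT={e-e}
  B6: | IN={e-e} | OUT={d*e, e-e}
  B7: | IN={d*e, e-e} | OUT={a*e}

Merge at B7: IN[B7] = OUT[B6] = {d*e, e-e}
Applying B7's transfer function to that IN value gives OUT[B7] (row B7 above).

Answer: {a*e}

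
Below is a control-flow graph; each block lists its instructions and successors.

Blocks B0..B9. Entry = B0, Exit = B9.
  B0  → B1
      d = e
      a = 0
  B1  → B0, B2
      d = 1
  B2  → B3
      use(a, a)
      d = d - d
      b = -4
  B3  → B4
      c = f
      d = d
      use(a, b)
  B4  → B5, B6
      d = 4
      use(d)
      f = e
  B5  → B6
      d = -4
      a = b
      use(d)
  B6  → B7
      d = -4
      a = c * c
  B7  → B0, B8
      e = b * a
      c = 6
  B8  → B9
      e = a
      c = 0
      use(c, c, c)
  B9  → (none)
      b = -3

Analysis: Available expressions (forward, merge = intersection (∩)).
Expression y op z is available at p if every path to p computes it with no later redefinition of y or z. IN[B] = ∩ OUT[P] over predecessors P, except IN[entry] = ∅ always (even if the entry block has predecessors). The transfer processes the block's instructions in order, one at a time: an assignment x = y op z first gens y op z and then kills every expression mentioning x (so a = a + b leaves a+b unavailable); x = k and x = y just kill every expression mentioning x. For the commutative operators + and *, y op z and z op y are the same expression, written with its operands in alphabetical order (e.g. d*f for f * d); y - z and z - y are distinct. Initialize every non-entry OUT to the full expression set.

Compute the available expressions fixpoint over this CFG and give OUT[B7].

Converged values:
  B0:   IN={}   OUT={}
  B1:   IN={}   OUT={}
  B2:   IN={}   OUT={}
  B3:   IN={}   OUT={}
  B4:   IN={}   OUT={}
  B5:   IN={}   OUT={}
  B6:   IN={}   OUT={c*c}
  B7:   IN={c*c}   OUT={a*b}
  B8:   IN={a*b}   OUT={a*b}
  B9:   IN={a*b}   OUT={}

Merge at B7: IN[B7] = OUT[B6] = {c*c}
Applying B7's transfer function to that IN value gives OUT[B7] (row B7 above).

Answer: {a*b}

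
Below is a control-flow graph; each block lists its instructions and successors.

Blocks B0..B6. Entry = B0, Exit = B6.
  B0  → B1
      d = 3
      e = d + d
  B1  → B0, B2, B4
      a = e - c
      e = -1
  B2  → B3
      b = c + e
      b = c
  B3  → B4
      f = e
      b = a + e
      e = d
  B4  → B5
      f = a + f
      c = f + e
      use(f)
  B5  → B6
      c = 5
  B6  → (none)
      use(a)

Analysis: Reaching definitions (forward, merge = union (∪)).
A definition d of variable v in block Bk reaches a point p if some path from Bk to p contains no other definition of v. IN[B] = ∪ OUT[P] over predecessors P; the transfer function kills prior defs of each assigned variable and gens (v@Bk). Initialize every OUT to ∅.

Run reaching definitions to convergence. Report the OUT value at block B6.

Answer: {a@B1, b@B3, c@B5, d@B0, e@B1, e@B3, f@B4}

Trace:
Converged values:
  B0:  IN={a@B1, d@B0, e@B1}  OUT={a@B1, d@B0, e@B0}
  B1:  IN={a@B1, d@B0, e@B0}  OUT={a@B1, d@B0, e@B1}
  B2:  IN={a@B1, d@B0, e@B1}  OUT={a@B1, b@B2, d@B0, e@B1}
  B3:  IN={a@B1, b@B2, d@B0, e@B1}  OUT={a@B1, b@B3, d@B0, e@B3, f@B3}
  B4:  IN={a@B1, b@B3, d@B0, e@B1, e@B3, f@B3}  OUT={a@B1, b@B3, c@B4, d@B0, e@B1, e@B3, f@B4}
  B5:  IN={a@B1, b@B3, c@B4, d@B0, e@B1, e@B3, f@B4}  OUT={a@B1, b@B3, c@B5, d@B0, e@B1, e@B3, f@B4}
  B6:  IN={a@B1, b@B3, c@B5, d@B0, e@B1, e@B3, f@B4}  OUT={a@B1, b@B3, c@B5, d@B0, e@B1, e@B3, f@B4}

Merge at B6: IN[B6] = OUT[B5] = {a@B1, b@B3, c@B5, d@B0, e@B1, e@B3, f@B4}
Applying B6's transfer function to that IN value gives OUT[B6] (row B6 above).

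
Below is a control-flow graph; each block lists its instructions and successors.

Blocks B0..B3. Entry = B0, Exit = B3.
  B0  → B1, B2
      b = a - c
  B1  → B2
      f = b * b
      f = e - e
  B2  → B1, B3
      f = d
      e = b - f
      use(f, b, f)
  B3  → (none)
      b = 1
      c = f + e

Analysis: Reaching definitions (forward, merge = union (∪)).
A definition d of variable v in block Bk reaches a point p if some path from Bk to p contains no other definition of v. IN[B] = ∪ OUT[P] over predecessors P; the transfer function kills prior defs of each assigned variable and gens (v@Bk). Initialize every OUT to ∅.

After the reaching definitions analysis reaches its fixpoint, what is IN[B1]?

Converged values:
  B0:  IN={}  OUT={b@B0}
  B1:  IN={b@B0, e@B2, f@B2}  OUT={b@B0, e@B2, f@B1}
  B2:  IN={b@B0, e@B2, f@B1}  OUT={b@B0, e@B2, f@B2}
  B3:  IN={b@B0, e@B2, f@B2}  OUT={b@B3, c@B3, e@B2, f@B2}

Merge at B1: IN[B1] = OUT[B0] ⊔ OUT[B2] = {b@B0, e@B2, f@B2}

Answer: {b@B0, e@B2, f@B2}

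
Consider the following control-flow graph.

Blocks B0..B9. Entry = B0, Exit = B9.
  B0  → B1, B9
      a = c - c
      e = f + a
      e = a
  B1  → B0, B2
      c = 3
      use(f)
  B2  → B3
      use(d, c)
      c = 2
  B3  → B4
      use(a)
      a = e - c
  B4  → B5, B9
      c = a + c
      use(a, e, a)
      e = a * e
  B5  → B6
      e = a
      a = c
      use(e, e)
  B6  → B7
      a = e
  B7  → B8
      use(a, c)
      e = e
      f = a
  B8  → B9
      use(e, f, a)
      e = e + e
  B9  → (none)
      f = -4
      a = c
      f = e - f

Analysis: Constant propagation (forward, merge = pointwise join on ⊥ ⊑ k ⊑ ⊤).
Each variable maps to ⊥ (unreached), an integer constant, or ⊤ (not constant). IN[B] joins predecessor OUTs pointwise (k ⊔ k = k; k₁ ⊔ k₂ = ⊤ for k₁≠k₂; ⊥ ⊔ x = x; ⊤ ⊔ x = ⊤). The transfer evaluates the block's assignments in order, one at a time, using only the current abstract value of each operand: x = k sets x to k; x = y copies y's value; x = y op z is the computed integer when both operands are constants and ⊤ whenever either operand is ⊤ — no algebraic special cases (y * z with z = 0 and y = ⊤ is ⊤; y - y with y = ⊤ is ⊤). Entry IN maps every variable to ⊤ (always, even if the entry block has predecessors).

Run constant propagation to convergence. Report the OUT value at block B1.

Answer: {a: ⊤, b: ⊤, c: 3, d: ⊤, e: ⊤, f: ⊤}

Working:
Converged values:
  B0:  IN=(all ⊤)  OUT=(all ⊤)
  B1:  IN=(all ⊤)  OUT={c:3; rest ⊤}
  B2:  IN={c:3; rest ⊤}  OUT={c:2; rest ⊤}
  B3:  IN={c:2; rest ⊤}  OUT={c:2; rest ⊤}
  B4:  IN={c:2; rest ⊤}  OUT=(all ⊤)
  B5:  IN=(all ⊤)  OUT=(all ⊤)
  B6:  IN=(all ⊤)  OUT=(all ⊤)
  B7:  IN=(all ⊤)  OUT=(all ⊤)
  B8:  IN=(all ⊤)  OUT=(all ⊤)
  B9:  IN=(all ⊤)  OUT=(all ⊤)

Merge at B1: IN[B1] = OUT[B0] = {a: ⊤, b: ⊤, c: ⊤, d: ⊤, e: ⊤, f: ⊤}
Applying B1's transfer function to that IN value gives OUT[B1] (row B1 above).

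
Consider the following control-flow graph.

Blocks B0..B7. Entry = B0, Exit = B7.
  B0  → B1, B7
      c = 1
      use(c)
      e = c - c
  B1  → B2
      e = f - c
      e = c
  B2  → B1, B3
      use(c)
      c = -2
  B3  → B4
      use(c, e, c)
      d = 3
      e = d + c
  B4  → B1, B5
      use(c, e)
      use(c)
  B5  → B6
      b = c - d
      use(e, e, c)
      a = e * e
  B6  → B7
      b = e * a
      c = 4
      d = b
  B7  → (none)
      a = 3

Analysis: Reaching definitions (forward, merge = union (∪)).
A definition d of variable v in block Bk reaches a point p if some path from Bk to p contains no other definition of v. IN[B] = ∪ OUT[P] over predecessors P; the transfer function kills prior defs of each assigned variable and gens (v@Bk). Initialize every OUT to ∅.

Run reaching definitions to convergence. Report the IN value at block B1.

Answer: {c@B0, c@B2, d@B3, e@B0, e@B1, e@B3}

Trace:
Converged values:
  B0:   IN={}   OUT={c@B0, e@B0}
  B1:   IN={c@B0, c@B2, d@B3, e@B0, e@B1, e@B3}   OUT={c@B0, c@B2, d@B3, e@B1}
  B2:   IN={c@B0, c@B2, d@B3, e@B1}   OUT={c@B2, d@B3, e@B1}
  B3:   IN={c@B2, d@B3, e@B1}   OUT={c@B2, d@B3, e@B3}
  B4:   IN={c@B2, d@B3, e@B3}   OUT={c@B2, d@B3, e@B3}
  B5:   IN={c@B2, d@B3, e@B3}   OUT={a@B5, b@B5, c@B2, d@B3, e@B3}
  B6:   IN={a@B5, b@B5, c@B2, d@B3, e@B3}   OUT={a@B5, b@B6, c@B6, d@B6, e@B3}
  B7:   IN={a@B5, b@B6, c@B0, c@B6, d@B6, e@B0, e@B3}   OUT={a@B7, b@B6, c@B0, c@B6, d@B6, e@B0, e@B3}

Merge at B1: IN[B1] = OUT[B0] ⊔ OUT[B2] ⊔ OUT[B4] = {c@B0, c@B2, d@B3, e@B0, e@B1, e@B3}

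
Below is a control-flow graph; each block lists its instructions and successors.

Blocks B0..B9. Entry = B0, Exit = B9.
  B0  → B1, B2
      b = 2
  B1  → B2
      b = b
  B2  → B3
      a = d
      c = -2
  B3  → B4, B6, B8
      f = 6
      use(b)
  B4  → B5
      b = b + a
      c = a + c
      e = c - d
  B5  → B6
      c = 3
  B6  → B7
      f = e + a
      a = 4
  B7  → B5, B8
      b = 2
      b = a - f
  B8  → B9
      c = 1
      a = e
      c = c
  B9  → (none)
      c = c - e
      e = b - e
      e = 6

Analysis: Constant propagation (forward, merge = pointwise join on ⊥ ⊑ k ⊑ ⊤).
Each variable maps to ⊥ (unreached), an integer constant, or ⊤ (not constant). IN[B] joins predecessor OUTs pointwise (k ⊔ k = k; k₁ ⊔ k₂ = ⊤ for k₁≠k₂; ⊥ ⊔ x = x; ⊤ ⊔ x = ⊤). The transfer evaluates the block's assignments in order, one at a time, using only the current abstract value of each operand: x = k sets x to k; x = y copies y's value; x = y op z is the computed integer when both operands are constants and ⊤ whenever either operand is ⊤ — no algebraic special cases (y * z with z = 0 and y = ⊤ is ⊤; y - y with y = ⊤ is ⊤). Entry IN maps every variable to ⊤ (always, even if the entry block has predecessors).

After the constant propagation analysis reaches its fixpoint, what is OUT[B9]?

Fixpoint table:
  B0:   IN=(all ⊤)   OUT={b:2; rest ⊤}
  B1:   IN={b:2; rest ⊤}   OUT={b:2; rest ⊤}
  B2:   IN={b:2; rest ⊤}   OUT={b:2, c:-2; rest ⊤}
  B3:   IN={b:2, c:-2; rest ⊤}   OUT={b:2, c:-2, f:6; rest ⊤}
  B4:   IN={b:2, c:-2, f:6; rest ⊤}   OUT={f:6; rest ⊤}
  B5:   IN=(all ⊤)   OUT={c:3; rest ⊤}
  B6:   IN=(all ⊤)   OUT={a:4; rest ⊤}
  B7:   IN={a:4; rest ⊤}   OUT={a:4; rest ⊤}
  B8:   IN=(all ⊤)   OUT={c:1; rest ⊤}
  B9:   IN={c:1; rest ⊤}   OUT={e:6; rest ⊤}

Merge at B9: IN[B9] = OUT[B8] = {a: ⊤, b: ⊤, c: 1, d: ⊤, e: ⊤, f: ⊤}
Applying B9's transfer function to that IN value gives OUT[B9] (row B9 above).

Answer: {a: ⊤, b: ⊤, c: ⊤, d: ⊤, e: 6, f: ⊤}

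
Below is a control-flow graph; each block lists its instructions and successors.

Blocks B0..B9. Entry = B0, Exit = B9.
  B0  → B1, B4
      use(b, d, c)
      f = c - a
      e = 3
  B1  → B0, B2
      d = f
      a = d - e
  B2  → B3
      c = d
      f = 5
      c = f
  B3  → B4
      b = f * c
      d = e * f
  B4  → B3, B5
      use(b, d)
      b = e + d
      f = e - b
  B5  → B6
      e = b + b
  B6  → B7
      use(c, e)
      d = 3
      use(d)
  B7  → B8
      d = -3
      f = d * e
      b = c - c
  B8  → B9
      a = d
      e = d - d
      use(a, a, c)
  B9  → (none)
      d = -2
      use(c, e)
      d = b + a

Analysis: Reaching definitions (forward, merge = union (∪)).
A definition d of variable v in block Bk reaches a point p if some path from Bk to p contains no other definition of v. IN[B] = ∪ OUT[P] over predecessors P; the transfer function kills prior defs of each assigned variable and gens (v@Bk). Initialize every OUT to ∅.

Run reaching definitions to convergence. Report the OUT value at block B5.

Converged values:
  B0: | IN={a@B1, d@B1, e@B0, f@B0} | OUT={a@B1, d@B1, e@B0, f@B0}
  B1: | IN={a@B1, d@B1, e@B0, f@B0} | OUT={a@B1, d@B1, e@B0, f@B0}
  B2: | IN={a@B1, d@B1, e@B0, f@B0} | OUT={a@B1, c@B2, d@B1, e@B0, f@B2}
  B3: | IN={a@B1, b@B4, c@B2, d@B1, d@B3, e@B0, f@B2, f@B4} | OUT={a@B1, b@B3, c@B2, d@B3, e@B0, f@B2, f@B4}
  B4: | IN={a@B1, b@B3, c@B2, d@B1, d@B3, e@B0, f@B0, f@B2, f@B4} | OUT={a@B1, b@B4, c@B2, d@B1, d@B3, e@B0, f@B4}
  B5: | IN={a@B1, b@B4, c@B2, d@B1, d@B3, e@B0, f@B4} | OUT={a@B1, b@B4, c@B2, d@B1, d@B3, e@B5, f@B4}
  B6: | IN={a@B1, b@B4, c@B2, d@B1, d@B3, e@B5, f@B4} | OUT={a@B1, b@B4, c@B2, d@B6, e@B5, f@B4}
  B7: | IN={a@B1, b@B4, c@B2, d@B6, e@B5, f@B4} | OUT={a@B1, b@B7, c@B2, d@B7, e@B5, f@B7}
  B8: | IN={a@B1, b@B7, c@B2, d@B7, e@B5, f@B7} | OUT={a@B8, b@B7, c@B2, d@B7, e@B8, f@B7}
  B9: | IN={a@B8, b@B7, c@B2, d@B7, e@B8, f@B7} | OUT={a@B8, b@B7, c@B2, d@B9, e@B8, f@B7}

Merge at B5: IN[B5] = OUT[B4] = {a@B1, b@B4, c@B2, d@B1, d@B3, e@B0, f@B4}
Applying B5's transfer function to that IN value gives OUT[B5] (row B5 above).

Answer: {a@B1, b@B4, c@B2, d@B1, d@B3, e@B5, f@B4}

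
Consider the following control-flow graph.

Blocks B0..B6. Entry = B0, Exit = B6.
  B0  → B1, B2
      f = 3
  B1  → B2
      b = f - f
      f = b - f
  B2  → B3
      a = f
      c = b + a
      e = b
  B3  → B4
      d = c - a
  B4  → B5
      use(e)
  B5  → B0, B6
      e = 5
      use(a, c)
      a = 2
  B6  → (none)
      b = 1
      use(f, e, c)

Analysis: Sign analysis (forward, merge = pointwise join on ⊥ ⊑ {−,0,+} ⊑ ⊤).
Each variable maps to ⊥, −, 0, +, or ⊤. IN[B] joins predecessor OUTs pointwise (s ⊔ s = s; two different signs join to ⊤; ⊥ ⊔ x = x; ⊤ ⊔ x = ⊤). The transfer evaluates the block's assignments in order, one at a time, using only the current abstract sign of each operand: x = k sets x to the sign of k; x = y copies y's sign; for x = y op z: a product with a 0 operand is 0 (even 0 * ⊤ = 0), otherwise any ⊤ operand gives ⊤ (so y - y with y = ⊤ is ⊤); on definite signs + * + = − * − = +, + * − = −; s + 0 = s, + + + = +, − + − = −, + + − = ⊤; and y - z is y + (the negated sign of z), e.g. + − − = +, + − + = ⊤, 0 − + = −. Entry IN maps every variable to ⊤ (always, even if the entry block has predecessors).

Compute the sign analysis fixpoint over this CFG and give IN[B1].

Per-block solution:
  B0:   IN=(all ⊤)   OUT={f:+; rest ⊤}
  B1:   IN={f:+; rest ⊤}   OUT=(all ⊤)
  B2:   IN=(all ⊤)   OUT=(all ⊤)
  B3:   IN=(all ⊤)   OUT=(all ⊤)
  B4:   IN=(all ⊤)   OUT=(all ⊤)
  B5:   IN=(all ⊤)   OUT={a:+, e:+; rest ⊤}
  B6:   IN={a:+, e:+; rest ⊤}   OUT={a:+, b:+, e:+; rest ⊤}

Merge at B1: IN[B1] = OUT[B0] = {a: ⊤, b: ⊤, c: ⊤, d: ⊤, e: ⊤, f: +}

Answer: {a: ⊤, b: ⊤, c: ⊤, d: ⊤, e: ⊤, f: +}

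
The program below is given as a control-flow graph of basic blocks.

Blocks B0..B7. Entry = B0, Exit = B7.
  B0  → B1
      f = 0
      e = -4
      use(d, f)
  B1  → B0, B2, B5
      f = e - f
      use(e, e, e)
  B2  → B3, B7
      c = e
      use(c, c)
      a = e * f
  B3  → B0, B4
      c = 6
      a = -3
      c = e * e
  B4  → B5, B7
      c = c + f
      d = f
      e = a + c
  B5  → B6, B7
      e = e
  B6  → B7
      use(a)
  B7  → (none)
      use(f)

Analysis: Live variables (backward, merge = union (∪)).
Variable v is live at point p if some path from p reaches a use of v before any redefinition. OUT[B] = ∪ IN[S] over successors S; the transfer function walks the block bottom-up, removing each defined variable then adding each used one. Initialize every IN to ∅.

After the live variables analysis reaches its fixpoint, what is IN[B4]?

Answer: {a, c, f}

Trace:
Per-block solution:
  B0:   IN={a, d}   OUT={a, d, e, f}
  B1:   IN={a, d, e, f}   OUT={a, d, e, f}
  B2:   IN={d, e, f}   OUT={d, e, f}
  B3:   IN={d, e, f}   OUT={a, c, d, f}
  B4:   IN={a, c, f}   OUT={a, e, f}
  B5:   IN={a, e, f}   OUT={a, f}
  B6:   IN={a, f}   OUT={f}
  B7:   IN={f}   OUT={}

Merge at B4: OUT[B4] = IN[B5] ⊔ IN[B7] = {a, e, f}
Applying B4's transfer function to that OUT value gives IN[B4] (row B4 above).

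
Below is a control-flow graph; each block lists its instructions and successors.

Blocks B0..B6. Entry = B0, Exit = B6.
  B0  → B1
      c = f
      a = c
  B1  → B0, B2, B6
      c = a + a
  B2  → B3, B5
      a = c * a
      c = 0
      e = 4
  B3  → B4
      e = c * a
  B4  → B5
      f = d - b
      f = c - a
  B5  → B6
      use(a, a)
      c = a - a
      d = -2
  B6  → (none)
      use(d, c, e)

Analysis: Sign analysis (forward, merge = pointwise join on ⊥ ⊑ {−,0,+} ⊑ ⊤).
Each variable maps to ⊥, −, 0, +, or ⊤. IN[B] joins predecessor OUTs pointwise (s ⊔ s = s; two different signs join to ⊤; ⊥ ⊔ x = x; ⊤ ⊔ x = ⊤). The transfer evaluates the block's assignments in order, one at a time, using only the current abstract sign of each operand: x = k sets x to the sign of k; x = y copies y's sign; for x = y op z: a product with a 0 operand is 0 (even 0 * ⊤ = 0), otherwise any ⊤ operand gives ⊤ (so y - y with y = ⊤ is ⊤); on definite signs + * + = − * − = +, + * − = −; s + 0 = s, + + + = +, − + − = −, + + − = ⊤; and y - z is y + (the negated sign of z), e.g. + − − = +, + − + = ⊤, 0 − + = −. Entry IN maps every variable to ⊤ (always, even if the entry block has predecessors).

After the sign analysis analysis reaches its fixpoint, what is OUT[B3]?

Converged values:
  B0: | IN=(all ⊤) | OUT=(all ⊤)
  B1: | IN=(all ⊤) | OUT=(all ⊤)
  B2: | IN=(all ⊤) | OUT={c:0, e:+; rest ⊤}
  B3: | IN={c:0, e:+; rest ⊤} | OUT={c:0, e:0; rest ⊤}
  B4: | IN={c:0, e:0; rest ⊤} | OUT={c:0, e:0; rest ⊤}
  B5: | IN={c:0; rest ⊤} | OUT={d:-; rest ⊤}
  B6: | IN=(all ⊤) | OUT=(all ⊤)

Merge at B3: IN[B3] = OUT[B2] = {a: ⊤, b: ⊤, c: 0, d: ⊤, e: +, f: ⊤}
Applying B3's transfer function to that IN value gives OUT[B3] (row B3 above).

Answer: {a: ⊤, b: ⊤, c: 0, d: ⊤, e: 0, f: ⊤}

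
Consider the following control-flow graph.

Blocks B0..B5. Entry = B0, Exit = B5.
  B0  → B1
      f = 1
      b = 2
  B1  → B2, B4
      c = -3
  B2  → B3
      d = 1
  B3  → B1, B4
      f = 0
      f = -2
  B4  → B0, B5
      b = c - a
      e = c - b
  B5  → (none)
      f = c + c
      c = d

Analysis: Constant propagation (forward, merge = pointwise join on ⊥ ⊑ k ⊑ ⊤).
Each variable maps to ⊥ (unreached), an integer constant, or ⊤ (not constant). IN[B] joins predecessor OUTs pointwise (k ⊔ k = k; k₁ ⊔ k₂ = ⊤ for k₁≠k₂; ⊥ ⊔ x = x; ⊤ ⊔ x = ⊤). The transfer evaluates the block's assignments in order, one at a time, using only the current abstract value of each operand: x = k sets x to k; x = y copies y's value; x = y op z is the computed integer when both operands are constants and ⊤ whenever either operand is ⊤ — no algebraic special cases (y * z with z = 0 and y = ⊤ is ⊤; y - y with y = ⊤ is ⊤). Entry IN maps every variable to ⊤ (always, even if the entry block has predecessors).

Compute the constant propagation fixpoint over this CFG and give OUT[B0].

Converged values:
  B0:  IN=(all ⊤)  OUT={b:2, f:1; rest ⊤}
  B1:  IN={b:2; rest ⊤}  OUT={b:2, c:-3; rest ⊤}
  B2:  IN={b:2, c:-3; rest ⊤}  OUT={b:2, c:-3, d:1; rest ⊤}
  B3:  IN={b:2, c:-3, d:1; rest ⊤}  OUT={b:2, c:-3, d:1, f:-2; rest ⊤}
  B4:  IN={b:2, c:-3; rest ⊤}  OUT={c:-3; rest ⊤}
  B5:  IN={c:-3; rest ⊤}  OUT={f:-6; rest ⊤}

Merge at B0 (entry node, so the boundary value (all ⊤) is joined with the incoming edge(s)): IN[B0] = (all ⊤) ⊔ OUT[B4] = {a: ⊤, b: ⊤, c: ⊤, d: ⊤, e: ⊤, f: ⊤}
Applying B0's transfer function to that IN value gives OUT[B0] (row B0 above).

Answer: {a: ⊤, b: 2, c: ⊤, d: ⊤, e: ⊤, f: 1}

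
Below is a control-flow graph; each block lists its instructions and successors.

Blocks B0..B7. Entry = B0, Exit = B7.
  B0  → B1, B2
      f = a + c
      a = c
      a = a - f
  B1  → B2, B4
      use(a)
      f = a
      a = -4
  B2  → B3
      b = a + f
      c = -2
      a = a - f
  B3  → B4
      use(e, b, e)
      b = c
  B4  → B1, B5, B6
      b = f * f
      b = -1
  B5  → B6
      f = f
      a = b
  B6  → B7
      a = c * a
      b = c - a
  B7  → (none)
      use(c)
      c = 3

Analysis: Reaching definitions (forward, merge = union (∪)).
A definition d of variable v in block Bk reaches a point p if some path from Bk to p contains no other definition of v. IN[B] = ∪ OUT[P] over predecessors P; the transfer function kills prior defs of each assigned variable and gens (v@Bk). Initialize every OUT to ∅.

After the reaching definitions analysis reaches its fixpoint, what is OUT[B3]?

Fixpoint table:
  B0:  IN={}  OUT={a@B0, f@B0}
  B1:  IN={a@B0, a@B1, a@B2, b@B4, c@B2, f@B0, f@B1}  OUT={a@B1, b@B4, c@B2, f@B1}
  B2:  IN={a@B0, a@B1, b@B4, c@B2, f@B0, f@B1}  OUT={a@B2, b@B2, c@B2, f@B0, f@B1}
  B3:  IN={a@B2, b@B2, c@B2, f@B0, f@B1}  OUT={a@B2, b@B3, c@B2, f@B0, f@B1}
  B4:  IN={a@B1, a@B2, b@B3, b@B4, c@B2, f@B0, f@B1}  OUT={a@B1, a@B2, b@B4, c@B2, f@B0, f@B1}
  B5:  IN={a@B1, a@B2, b@B4, c@B2, f@B0, f@B1}  OUT={a@B5, b@B4, c@B2, f@B5}
  B6:  IN={a@B1, a@B2, a@B5, b@B4, c@B2, f@B0, f@B1, f@B5}  OUT={a@B6, b@B6, c@B2, f@B0, f@B1, f@B5}
  B7:  IN={a@B6, b@B6, c@B2, f@B0, f@B1, f@B5}  OUT={a@B6, b@B6, c@B7, f@B0, f@B1, f@B5}

Merge at B3: IN[B3] = OUT[B2] = {a@B2, b@B2, c@B2, f@B0, f@B1}
Applying B3's transfer function to that IN value gives OUT[B3] (row B3 above).

Answer: {a@B2, b@B3, c@B2, f@B0, f@B1}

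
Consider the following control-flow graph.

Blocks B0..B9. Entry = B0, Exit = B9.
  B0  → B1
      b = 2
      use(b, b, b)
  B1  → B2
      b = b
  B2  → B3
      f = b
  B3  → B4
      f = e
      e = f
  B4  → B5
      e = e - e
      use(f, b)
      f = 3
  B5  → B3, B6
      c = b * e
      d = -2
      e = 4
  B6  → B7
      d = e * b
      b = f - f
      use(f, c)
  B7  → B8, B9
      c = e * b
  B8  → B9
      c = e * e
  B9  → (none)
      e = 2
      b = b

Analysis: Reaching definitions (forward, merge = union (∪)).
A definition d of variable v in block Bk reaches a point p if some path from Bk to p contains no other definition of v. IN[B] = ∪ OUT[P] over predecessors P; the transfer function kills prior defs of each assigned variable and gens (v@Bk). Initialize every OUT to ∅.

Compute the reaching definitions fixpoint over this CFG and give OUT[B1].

Fixpoint table:
  B0:  IN={}  OUT={b@B0}
  B1:  IN={b@B0}  OUT={b@B1}
  B2:  IN={b@B1}  OUT={b@B1, f@B2}
  B3:  IN={b@B1, c@B5, d@B5, e@B5, f@B2, f@B4}  OUT={b@B1, c@B5, d@B5, e@B3, f@B3}
  B4:  IN={b@B1, c@B5, d@B5, e@B3, f@B3}  OUT={b@B1, c@B5, d@B5, e@B4, f@B4}
  B5:  IN={b@B1, c@B5, d@B5, e@B4, f@B4}  OUT={b@B1, c@B5, d@B5, e@B5, f@B4}
  B6:  IN={b@B1, c@B5, d@B5, e@B5, f@B4}  OUT={b@B6, c@B5, d@B6, e@B5, f@B4}
  B7:  IN={b@B6, c@B5, d@B6, e@B5, f@B4}  OUT={b@B6, c@B7, d@B6, e@B5, f@B4}
  B8:  IN={b@B6, c@B7, d@B6, e@B5, f@B4}  OUT={b@B6, c@B8, d@B6, e@B5, f@B4}
  B9:  IN={b@B6, c@B7, c@B8, d@B6, e@B5, f@B4}  OUT={b@B9, c@B7, c@B8, d@B6, e@B9, f@B4}

Merge at B1: IN[B1] = OUT[B0] = {b@B0}
Applying B1's transfer function to that IN value gives OUT[B1] (row B1 above).

Answer: {b@B1}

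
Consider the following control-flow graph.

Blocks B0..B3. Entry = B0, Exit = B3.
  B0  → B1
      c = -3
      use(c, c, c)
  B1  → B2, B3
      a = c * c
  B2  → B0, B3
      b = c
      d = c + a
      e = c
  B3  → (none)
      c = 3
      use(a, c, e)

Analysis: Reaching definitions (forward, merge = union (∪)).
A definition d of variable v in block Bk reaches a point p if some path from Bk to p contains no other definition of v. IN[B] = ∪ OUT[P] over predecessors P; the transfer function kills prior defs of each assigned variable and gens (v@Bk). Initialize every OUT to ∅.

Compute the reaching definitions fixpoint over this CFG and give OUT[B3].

Converged values:
  B0: | IN={a@B1, b@B2, c@B0, d@B2, e@B2} | OUT={a@B1, b@B2, c@B0, d@B2, e@B2}
  B1: | IN={a@B1, b@B2, c@B0, d@B2, e@B2} | OUT={a@B1, b@B2, c@B0, d@B2, e@B2}
  B2: | IN={a@B1, b@B2, c@B0, d@B2, e@B2} | OUT={a@B1, b@B2, c@B0, d@B2, e@B2}
  B3: | IN={a@B1, b@B2, c@B0, d@B2, e@B2} | OUT={a@B1, b@B2, c@B3, d@B2, e@B2}

Merge at B3: IN[B3] = OUT[B1] ⊔ OUT[B2] = {a@B1, b@B2, c@B0, d@B2, e@B2}
Applying B3's transfer function to that IN value gives OUT[B3] (row B3 above).

Answer: {a@B1, b@B2, c@B3, d@B2, e@B2}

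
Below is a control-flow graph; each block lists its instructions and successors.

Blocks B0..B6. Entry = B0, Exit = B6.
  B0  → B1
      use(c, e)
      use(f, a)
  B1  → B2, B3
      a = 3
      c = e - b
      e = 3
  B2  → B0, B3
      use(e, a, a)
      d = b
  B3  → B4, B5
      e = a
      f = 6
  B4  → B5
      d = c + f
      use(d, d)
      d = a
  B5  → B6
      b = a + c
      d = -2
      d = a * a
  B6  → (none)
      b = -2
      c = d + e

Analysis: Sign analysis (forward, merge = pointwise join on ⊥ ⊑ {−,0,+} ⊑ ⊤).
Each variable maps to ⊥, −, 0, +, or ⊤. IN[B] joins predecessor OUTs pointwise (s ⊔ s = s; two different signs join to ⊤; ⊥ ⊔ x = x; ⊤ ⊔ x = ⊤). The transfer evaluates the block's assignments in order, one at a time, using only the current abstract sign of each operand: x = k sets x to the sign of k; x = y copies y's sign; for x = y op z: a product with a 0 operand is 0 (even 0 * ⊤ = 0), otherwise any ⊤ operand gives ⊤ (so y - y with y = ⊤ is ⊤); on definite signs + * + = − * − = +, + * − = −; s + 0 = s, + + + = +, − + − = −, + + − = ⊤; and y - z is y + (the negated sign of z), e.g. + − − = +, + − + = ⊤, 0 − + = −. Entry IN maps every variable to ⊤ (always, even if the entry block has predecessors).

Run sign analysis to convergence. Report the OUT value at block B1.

Fixpoint table:
  B0:  IN=(all ⊤)  OUT=(all ⊤)
  B1:  IN=(all ⊤)  OUT={a:+, e:+; rest ⊤}
  B2:  IN={a:+, e:+; rest ⊤}  OUT={a:+, e:+; rest ⊤}
  B3:  IN={a:+, e:+; rest ⊤}  OUT={a:+, e:+, f:+; rest ⊤}
  B4:  IN={a:+, e:+, f:+; rest ⊤}  OUT={a:+, d:+, e:+, f:+; rest ⊤}
  B5:  IN={a:+, e:+, f:+; rest ⊤}  OUT={a:+, d:+, e:+, f:+; rest ⊤}
  B6:  IN={a:+, d:+, e:+, f:+; rest ⊤}  OUT={a:+, b:-, c:+, d:+, e:+, f:+; rest ⊤}

Merge at B1: IN[B1] = OUT[B0] = {a: ⊤, b: ⊤, c: ⊤, d: ⊤, e: ⊤, f: ⊤}
Applying B1's transfer function to that IN value gives OUT[B1] (row B1 above).

Answer: {a: +, b: ⊤, c: ⊤, d: ⊤, e: +, f: ⊤}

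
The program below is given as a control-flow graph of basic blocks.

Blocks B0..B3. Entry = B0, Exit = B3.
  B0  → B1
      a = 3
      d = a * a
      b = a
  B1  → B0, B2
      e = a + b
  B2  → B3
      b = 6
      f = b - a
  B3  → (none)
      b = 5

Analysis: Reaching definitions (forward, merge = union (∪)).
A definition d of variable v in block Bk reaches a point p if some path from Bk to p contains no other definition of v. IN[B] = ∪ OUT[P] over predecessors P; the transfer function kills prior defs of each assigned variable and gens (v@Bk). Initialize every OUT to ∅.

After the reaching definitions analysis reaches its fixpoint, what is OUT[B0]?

Per-block solution:
  B0:   IN={a@B0, b@B0, d@B0, e@B1}   OUT={a@B0, b@B0, d@B0, e@B1}
  B1:   IN={a@B0, b@B0, d@B0, e@B1}   OUT={a@B0, b@B0, d@B0, e@B1}
  B2:   IN={a@B0, b@B0, d@B0, e@B1}   OUT={a@B0, b@B2, d@B0, e@B1, f@B2}
  B3:   IN={a@B0, b@B2, d@B0, e@B1, f@B2}   OUT={a@B0, b@B3, d@B0, e@B1, f@B2}

Merge at B0 (entry node, so the boundary value {} is joined with the incoming edge(s)): IN[B0] = {} ⊔ OUT[B1] = {a@B0, b@B0, d@B0, e@B1}
Applying B0's transfer function to that IN value gives OUT[B0] (row B0 above).

Answer: {a@B0, b@B0, d@B0, e@B1}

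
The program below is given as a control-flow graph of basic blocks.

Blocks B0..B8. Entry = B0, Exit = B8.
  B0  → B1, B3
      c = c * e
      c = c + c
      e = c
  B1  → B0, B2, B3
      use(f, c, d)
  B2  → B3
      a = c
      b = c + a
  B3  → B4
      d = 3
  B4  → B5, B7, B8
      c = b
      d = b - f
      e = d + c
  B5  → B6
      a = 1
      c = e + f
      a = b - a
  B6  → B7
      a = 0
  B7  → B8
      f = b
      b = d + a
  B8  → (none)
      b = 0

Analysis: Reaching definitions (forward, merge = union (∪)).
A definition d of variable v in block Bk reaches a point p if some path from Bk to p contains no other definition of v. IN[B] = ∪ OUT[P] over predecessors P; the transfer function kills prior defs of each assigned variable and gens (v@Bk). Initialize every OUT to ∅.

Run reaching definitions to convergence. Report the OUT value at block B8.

Converged values:
  B0:   IN={c@B0, e@B0}   OUT={c@B0, e@B0}
  B1:   IN={c@B0, e@B0}   OUT={c@B0, e@B0}
  B2:   IN={c@B0, e@B0}   OUT={a@B2, b@B2, c@B0, e@B0}
  B3:   IN={a@B2, b@B2, c@B0, e@B0}   OUT={a@B2, b@B2, c@B0, d@B3, e@B0}
  B4:   IN={a@B2, b@B2, c@B0, d@B3, e@B0}   OUT={a@B2, b@B2, c@B4, d@B4, e@B4}
  B5:   IN={a@B2, b@B2, c@B4, d@B4, e@B4}   OUT={a@B5, b@B2, c@B5, d@B4, e@B4}
  B6:   IN={a@B5, b@B2, c@B5, d@B4, e@B4}   OUT={a@B6, b@B2, c@B5, d@B4, e@B4}
  B7:   IN={a@B2, a@B6, b@B2, c@B4, c@B5, d@B4, e@B4}   OUT={a@B2, a@B6, b@B7, c@B4, c@B5, d@B4, e@B4, f@B7}
  B8:   IN={a@B2, a@B6, b@B2, b@B7, c@B4, c@B5, d@B4, e@B4, f@B7}   OUT={a@B2, a@B6, b@B8, c@B4, c@B5, d@B4, e@B4, f@B7}

Merge at B8: IN[B8] = OUT[B4] ⊔ OUT[B7] = {a@B2, a@B6, b@B2, b@B7, c@B4, c@B5, d@B4, e@B4, f@B7}
Applying B8's transfer function to that IN value gives OUT[B8] (row B8 above).

Answer: {a@B2, a@B6, b@B8, c@B4, c@B5, d@B4, e@B4, f@B7}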